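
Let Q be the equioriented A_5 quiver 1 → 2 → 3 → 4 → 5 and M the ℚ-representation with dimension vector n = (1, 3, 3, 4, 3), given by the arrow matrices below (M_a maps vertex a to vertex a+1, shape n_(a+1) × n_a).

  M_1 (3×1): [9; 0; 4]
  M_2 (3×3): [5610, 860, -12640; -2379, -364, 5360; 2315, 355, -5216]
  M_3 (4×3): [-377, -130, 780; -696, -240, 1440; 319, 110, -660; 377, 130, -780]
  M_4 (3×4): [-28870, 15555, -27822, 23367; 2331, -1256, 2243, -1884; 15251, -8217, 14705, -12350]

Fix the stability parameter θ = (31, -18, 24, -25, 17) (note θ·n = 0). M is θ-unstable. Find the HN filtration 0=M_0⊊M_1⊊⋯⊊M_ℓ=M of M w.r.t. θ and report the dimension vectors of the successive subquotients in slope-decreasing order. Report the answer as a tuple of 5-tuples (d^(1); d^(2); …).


Via rank(M_{q-1}∘⋯∘M_p): M ≅ I[1,3], I[2,2], I[2,3], I[3,5], I[4,4], I[4,5]^2.
μ_θ-semistable layers: μ^(1)=24; μ^(2)=17; μ^(3)=13/2; μ^(4)=-1/2; μ^(5)=-18; μ^(6)=-25

((0, 0, 2, 0, 0); (0, 0, 0, 0, 3); (1, 1, 0, 0, 0); (0, 0, 1, 1, 0); (0, 2, 0, 0, 0); (0, 0, 0, 3, 0))


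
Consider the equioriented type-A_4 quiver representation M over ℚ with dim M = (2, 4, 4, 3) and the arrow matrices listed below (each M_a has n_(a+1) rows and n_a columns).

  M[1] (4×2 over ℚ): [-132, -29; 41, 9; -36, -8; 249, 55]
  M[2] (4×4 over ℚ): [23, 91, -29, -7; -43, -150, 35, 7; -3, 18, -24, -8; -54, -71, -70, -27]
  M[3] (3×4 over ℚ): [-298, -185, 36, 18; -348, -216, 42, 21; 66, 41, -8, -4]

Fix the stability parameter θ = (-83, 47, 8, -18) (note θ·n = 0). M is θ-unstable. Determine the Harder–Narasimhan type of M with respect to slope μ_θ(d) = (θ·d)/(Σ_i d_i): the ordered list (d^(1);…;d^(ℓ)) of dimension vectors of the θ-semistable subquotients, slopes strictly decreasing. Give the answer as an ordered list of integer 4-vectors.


Barcode: M ≅ I[1,3], I[1,4], I[2,3], I[2,4], I[4,4]. HN layers by μ_θ (4 steps, strictly decreasing):
  μ^(1)=55/2; μ^(2)=37/3; μ^(3)=-18; μ^(4)=-83

((0, 2, 2, 0); (0, 2, 2, 2); (0, 0, 0, 1); (2, 0, 0, 0))


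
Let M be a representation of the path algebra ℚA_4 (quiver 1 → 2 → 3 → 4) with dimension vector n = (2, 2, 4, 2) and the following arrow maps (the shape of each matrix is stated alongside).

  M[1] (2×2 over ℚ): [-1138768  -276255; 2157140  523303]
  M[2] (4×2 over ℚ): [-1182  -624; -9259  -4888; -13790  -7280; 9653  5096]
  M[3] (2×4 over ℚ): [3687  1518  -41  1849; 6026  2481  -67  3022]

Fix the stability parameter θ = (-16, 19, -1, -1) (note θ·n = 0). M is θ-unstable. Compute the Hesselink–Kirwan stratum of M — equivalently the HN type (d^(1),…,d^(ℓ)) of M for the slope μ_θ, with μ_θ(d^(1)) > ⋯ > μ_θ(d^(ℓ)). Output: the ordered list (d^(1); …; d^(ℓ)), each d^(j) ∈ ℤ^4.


Via rank(M_{q-1}∘⋯∘M_p): M ≅ I[1,2], I[1,4], I[3,3]^2, I[3,4].
μ_θ-semistable layers: μ^(1)=19; μ^(2)=17/3; μ^(3)=-1; μ^(4)=-16

((0, 1, 0, 0); (0, 1, 1, 1); (0, 0, 3, 1); (2, 0, 0, 0))


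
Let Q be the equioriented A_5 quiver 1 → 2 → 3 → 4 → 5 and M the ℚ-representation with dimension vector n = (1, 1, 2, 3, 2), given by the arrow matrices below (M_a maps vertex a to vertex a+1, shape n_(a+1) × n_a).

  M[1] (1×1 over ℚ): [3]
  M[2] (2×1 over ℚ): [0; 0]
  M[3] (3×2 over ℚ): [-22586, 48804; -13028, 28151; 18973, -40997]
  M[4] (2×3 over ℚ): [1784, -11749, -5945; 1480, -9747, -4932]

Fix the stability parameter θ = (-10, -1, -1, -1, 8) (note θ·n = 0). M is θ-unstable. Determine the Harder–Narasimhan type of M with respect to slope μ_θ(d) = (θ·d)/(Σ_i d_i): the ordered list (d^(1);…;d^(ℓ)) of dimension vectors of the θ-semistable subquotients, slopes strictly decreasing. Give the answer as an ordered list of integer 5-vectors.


Interval decomposition of M: I[1,2], I[3,5]^2, I[4,4].
HN type (ℓ=3): μ^(1)=8; μ^(2)=-1; μ^(3)=-10

((0, 0, 0, 0, 2); (0, 1, 2, 3, 0); (1, 0, 0, 0, 0))


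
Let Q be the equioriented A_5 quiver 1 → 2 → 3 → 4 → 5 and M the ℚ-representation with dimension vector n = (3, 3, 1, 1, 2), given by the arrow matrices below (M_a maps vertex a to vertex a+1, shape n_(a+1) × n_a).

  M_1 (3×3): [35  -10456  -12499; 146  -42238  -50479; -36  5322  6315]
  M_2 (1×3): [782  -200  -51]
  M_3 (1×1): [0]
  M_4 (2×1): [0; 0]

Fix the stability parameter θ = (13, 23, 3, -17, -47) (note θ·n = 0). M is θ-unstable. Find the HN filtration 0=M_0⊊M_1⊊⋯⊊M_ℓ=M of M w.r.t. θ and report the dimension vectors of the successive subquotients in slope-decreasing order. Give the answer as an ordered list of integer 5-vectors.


Via rank(M_{q-1}∘⋯∘M_p): M ≅ I[1,1], I[1,2], I[1,3], I[2,2], I[4,4], I[5,5]^2.
μ_θ-semistable layers: μ^(1)=23; μ^(2)=13; μ^(3)=-17; μ^(4)=-47

((0, 2, 0, 0, 0); (3, 1, 1, 0, 0); (0, 0, 0, 1, 0); (0, 0, 0, 0, 2))


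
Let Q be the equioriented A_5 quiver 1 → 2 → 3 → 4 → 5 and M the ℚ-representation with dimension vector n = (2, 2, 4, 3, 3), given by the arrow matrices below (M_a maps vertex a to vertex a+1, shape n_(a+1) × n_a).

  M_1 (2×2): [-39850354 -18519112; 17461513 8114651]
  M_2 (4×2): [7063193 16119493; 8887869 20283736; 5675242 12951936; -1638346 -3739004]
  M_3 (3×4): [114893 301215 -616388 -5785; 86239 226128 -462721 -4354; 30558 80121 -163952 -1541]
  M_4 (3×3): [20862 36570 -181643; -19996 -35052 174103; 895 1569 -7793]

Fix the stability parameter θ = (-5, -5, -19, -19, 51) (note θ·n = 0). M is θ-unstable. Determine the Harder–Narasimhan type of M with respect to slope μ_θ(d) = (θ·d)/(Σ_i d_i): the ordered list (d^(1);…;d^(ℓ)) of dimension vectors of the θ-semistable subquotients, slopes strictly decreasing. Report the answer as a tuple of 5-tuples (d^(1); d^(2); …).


Barcode: M ≅ I[1,4], I[1,5], I[3,3], I[3,5], I[5,5]. HN layers by μ_θ (3 steps, strictly decreasing):
  μ^(1)=51; μ^(2)=-12; μ^(3)=-19

((0, 0, 0, 0, 3); (2, 2, 2, 2, 0); (0, 0, 2, 1, 0))


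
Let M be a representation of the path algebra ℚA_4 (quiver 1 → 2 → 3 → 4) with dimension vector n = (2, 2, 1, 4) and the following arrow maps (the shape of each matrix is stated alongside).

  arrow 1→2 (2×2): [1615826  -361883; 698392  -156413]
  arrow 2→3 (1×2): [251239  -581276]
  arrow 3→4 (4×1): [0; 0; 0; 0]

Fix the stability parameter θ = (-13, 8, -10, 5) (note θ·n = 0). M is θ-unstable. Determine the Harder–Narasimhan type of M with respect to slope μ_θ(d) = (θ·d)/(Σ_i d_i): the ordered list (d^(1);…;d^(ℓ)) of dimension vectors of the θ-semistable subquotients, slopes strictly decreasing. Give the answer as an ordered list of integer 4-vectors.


Interval decomposition of M: I[1,2], I[1,3], I[4,4]^4.
HN type (ℓ=4): μ^(1)=8; μ^(2)=5; μ^(3)=-1; μ^(4)=-13

((0, 1, 0, 0); (0, 0, 0, 4); (0, 1, 1, 0); (2, 0, 0, 0))


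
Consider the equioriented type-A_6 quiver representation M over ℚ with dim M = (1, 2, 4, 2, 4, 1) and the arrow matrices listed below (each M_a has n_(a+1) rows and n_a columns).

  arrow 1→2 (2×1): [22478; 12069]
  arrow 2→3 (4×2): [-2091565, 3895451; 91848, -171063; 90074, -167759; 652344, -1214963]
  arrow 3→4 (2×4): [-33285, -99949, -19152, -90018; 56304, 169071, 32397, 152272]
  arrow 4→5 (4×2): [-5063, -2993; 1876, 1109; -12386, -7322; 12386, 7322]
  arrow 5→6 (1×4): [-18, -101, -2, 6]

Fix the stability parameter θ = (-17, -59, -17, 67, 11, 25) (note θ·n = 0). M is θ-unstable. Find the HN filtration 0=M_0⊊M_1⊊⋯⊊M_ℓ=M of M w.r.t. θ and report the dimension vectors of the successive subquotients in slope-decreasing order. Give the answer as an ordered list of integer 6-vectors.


Via rank(M_{q-1}∘⋯∘M_p): M ≅ I[1,3], I[2,6], I[3,3], I[3,5], I[5,5]^2.
μ_θ-semistable layers: μ^(1)=39; μ^(2)=103/3; μ^(3)=11; μ^(4)=-17; μ^(5)=-38; μ^(6)=-59

((0, 0, 0, 1, 1, 0); (0, 0, 0, 1, 1, 1); (0, 0, 0, 0, 2, 0); (0, 0, 4, 0, 0, 0); (1, 1, 0, 0, 0, 0); (0, 1, 0, 0, 0, 0))


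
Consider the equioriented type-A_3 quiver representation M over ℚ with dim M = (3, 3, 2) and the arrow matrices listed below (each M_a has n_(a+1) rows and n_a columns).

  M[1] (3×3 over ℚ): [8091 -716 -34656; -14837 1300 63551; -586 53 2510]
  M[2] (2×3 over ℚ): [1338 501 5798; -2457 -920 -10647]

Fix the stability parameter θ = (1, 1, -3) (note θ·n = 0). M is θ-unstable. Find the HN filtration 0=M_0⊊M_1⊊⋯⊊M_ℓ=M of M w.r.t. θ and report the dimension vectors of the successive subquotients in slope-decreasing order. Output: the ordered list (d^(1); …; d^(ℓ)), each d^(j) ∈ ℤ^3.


Interval decomposition of M: I[1,2], I[1,3]^2.
HN type (ℓ=2): μ^(1)=1; μ^(2)=-1/3

((1, 1, 0); (2, 2, 2))


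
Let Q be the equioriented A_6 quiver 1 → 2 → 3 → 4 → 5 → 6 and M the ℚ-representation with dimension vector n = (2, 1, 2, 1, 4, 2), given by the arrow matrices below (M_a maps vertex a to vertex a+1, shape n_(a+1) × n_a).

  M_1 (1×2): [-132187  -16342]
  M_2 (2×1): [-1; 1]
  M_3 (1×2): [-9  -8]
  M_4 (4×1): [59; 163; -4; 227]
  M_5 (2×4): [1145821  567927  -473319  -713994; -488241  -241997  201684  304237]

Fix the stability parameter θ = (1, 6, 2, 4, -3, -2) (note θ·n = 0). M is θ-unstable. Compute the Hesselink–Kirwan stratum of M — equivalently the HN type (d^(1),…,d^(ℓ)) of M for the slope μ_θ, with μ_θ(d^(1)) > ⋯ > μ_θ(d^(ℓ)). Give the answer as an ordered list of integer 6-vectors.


Via rank(M_{q-1}∘⋯∘M_p): M ≅ I[1,1], I[1,6], I[3,3], I[5,5]^2, I[5,6].
μ_θ-semistable layers: μ^(1)=2; μ^(2)=7/5; μ^(3)=1; μ^(4)=-2; μ^(5)=-3

((0, 0, 1, 0, 0, 0); (0, 1, 1, 1, 1, 1); (2, 0, 0, 0, 0, 0); (0, 0, 0, 0, 0, 1); (0, 0, 0, 0, 3, 0))


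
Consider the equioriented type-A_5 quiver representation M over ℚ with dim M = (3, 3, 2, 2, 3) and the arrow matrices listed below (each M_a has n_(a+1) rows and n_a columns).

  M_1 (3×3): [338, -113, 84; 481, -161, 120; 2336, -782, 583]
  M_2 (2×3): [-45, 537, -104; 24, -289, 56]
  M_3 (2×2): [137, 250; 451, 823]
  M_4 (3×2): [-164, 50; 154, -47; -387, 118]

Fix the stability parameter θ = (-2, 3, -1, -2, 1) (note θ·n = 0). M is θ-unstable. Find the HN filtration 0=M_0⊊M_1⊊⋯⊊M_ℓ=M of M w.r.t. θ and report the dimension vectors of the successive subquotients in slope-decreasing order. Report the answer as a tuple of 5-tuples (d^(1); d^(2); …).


Interval decomposition of M: I[1,2], I[1,5]^2, I[5,5].
HN type (ℓ=4): μ^(1)=3; μ^(2)=1; μ^(3)=0; μ^(4)=-2

((0, 1, 0, 0, 0); (0, 0, 0, 0, 3); (0, 2, 2, 2, 0); (3, 0, 0, 0, 0))


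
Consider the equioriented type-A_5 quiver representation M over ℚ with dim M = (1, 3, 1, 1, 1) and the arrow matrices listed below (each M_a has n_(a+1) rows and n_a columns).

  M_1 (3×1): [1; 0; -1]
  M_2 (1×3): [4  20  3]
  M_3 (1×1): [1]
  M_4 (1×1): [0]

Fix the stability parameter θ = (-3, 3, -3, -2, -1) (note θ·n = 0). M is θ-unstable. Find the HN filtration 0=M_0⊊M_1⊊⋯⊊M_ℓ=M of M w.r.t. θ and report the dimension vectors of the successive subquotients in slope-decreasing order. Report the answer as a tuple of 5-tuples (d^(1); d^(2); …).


Barcode: M ≅ I[1,4], I[2,2]^2, I[5,5]. HN layers by μ_θ (4 steps, strictly decreasing):
  μ^(1)=3; μ^(2)=-2/3; μ^(3)=-1; μ^(4)=-3

((0, 2, 0, 0, 0); (0, 1, 1, 1, 0); (0, 0, 0, 0, 1); (1, 0, 0, 0, 0))


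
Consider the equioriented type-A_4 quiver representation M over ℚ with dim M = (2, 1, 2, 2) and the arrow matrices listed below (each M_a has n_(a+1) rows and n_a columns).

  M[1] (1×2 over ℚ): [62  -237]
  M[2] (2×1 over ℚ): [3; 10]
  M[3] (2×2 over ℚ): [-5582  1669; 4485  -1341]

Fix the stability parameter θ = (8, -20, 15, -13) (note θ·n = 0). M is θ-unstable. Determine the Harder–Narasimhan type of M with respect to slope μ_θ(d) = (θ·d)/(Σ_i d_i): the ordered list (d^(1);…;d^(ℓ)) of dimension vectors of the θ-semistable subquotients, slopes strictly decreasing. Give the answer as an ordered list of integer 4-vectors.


Interval decomposition of M: I[1,1], I[1,4], I[3,4].
HN type (ℓ=3): μ^(1)=8; μ^(2)=1; μ^(3)=-6

((1, 0, 0, 0); (0, 0, 2, 2); (1, 1, 0, 0))


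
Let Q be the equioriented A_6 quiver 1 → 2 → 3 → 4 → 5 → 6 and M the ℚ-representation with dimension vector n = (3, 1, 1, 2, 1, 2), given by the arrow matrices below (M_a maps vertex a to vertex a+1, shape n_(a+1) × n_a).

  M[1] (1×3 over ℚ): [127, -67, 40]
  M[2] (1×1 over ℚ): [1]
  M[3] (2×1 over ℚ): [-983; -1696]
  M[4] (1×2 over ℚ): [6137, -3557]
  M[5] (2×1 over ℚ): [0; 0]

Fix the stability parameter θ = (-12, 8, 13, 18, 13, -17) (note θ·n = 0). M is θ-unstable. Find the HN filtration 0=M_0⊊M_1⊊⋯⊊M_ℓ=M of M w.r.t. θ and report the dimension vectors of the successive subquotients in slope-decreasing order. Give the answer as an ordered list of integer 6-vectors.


Via rank(M_{q-1}∘⋯∘M_p): M ≅ I[1,1]^2, I[1,5], I[4,4], I[6,6]^2.
μ_θ-semistable layers: μ^(1)=18; μ^(2)=31/2; μ^(3)=13; μ^(4)=8; μ^(5)=-12; μ^(6)=-17

((0, 0, 0, 1, 0, 0); (0, 0, 0, 1, 1, 0); (0, 0, 1, 0, 0, 0); (0, 1, 0, 0, 0, 0); (3, 0, 0, 0, 0, 0); (0, 0, 0, 0, 0, 2))


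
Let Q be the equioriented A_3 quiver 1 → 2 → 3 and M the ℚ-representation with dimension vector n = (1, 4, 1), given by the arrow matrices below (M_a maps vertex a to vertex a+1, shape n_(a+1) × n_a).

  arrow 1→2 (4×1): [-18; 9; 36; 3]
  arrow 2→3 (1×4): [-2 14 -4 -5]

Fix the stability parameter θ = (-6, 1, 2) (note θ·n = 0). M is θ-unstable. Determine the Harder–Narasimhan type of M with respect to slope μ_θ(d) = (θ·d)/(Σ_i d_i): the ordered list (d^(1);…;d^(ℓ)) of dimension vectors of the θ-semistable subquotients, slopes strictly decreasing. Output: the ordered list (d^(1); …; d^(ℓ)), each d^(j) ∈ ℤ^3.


Interval decomposition of M: I[1,3], I[2,2]^3.
HN type (ℓ=3): μ^(1)=2; μ^(2)=1; μ^(3)=-6

((0, 0, 1); (0, 4, 0); (1, 0, 0))


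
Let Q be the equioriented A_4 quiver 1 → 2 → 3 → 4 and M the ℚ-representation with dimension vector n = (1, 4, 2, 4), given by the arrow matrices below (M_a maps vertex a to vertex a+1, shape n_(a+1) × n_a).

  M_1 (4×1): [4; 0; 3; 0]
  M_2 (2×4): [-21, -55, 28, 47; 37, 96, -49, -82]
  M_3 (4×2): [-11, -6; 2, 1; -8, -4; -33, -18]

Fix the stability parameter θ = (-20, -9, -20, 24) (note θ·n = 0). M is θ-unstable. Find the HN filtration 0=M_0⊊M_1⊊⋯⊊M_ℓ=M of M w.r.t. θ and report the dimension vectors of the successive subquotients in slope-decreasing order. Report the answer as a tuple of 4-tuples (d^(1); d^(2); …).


Via rank(M_{q-1}∘⋯∘M_p): M ≅ I[1,4], I[2,2]^2, I[2,4], I[4,4]^2.
μ_θ-semistable layers: μ^(1)=24; μ^(2)=-9; μ^(3)=-29/2; μ^(4)=-20

((0, 0, 0, 4); (0, 2, 0, 0); (0, 2, 2, 0); (1, 0, 0, 0))


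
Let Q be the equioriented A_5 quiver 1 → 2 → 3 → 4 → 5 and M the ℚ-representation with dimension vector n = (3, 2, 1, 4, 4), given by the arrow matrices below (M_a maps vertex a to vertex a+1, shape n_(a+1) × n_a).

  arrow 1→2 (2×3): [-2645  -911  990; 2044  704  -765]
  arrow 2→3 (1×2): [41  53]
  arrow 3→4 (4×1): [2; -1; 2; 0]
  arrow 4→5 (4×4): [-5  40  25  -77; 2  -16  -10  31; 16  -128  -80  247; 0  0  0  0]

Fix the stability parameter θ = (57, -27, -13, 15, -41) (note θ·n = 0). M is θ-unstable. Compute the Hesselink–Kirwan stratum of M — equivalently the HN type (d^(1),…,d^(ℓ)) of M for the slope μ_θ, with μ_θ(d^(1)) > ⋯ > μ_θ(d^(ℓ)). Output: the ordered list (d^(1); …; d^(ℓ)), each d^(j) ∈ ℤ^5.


Via rank(M_{q-1}∘⋯∘M_p): M ≅ I[1,1], I[1,2], I[1,4], I[4,4], I[4,5]^2, I[5,5]^2.
μ_θ-semistable layers: μ^(1)=57; μ^(2)=15; μ^(3)=17/3; μ^(4)=-13; μ^(5)=-41

((1, 0, 0, 0, 0); (1, 1, 0, 2, 0); (1, 1, 1, 0, 0); (0, 0, 0, 2, 2); (0, 0, 0, 0, 2))


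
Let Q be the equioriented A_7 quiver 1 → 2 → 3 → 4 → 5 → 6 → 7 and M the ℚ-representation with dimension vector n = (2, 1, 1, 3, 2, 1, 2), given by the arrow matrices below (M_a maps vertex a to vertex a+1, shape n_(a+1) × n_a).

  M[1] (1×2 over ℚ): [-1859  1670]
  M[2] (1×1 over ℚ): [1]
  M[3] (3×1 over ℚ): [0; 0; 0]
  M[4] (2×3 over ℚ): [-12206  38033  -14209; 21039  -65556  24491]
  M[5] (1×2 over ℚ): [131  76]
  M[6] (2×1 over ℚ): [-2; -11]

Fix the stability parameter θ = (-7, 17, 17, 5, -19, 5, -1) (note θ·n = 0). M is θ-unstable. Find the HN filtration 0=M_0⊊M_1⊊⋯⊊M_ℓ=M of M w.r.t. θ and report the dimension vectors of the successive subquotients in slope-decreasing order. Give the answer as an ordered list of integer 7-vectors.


Barcode: M ≅ I[1,1], I[1,3], I[4,4], I[4,5], I[4,7], I[7,7]. HN layers by μ_θ (5 steps, strictly decreasing):
  μ^(1)=17; μ^(2)=5; μ^(3)=2; μ^(4)=-1; μ^(5)=-7

((0, 1, 1, 0, 0, 0, 0); (0, 0, 0, 1, 0, 0, 0); (0, 0, 0, 0, 0, 1, 1); (0, 0, 0, 0, 0, 0, 1); (2, 0, 0, 2, 2, 0, 0))


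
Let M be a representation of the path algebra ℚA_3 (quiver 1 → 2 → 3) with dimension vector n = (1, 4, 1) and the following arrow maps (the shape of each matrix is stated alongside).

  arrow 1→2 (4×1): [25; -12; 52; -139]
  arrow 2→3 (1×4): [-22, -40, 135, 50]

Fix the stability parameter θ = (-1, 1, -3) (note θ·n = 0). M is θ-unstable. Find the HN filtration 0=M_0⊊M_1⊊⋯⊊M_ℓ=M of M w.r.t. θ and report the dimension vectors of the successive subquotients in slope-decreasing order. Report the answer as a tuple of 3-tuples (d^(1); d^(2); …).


Interval decomposition of M: I[1,2], I[2,2]^2, I[2,3].
HN type (ℓ=2): μ^(1)=1; μ^(2)=-1

((0, 3, 0); (1, 1, 1))


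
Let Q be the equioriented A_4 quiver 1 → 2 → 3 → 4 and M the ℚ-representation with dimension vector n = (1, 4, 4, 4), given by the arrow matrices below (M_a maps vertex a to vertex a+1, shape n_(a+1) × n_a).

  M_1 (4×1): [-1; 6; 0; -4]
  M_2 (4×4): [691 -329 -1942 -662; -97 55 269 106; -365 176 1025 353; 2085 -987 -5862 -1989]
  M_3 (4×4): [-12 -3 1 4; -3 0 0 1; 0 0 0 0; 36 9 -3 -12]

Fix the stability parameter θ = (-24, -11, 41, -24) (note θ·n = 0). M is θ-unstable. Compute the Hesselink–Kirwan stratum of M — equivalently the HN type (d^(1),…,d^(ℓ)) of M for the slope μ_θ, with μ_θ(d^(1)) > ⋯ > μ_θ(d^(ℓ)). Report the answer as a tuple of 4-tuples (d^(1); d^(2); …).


Via rank(M_{q-1}∘⋯∘M_p): M ≅ I[1,3], I[2,3], I[2,4]^2, I[4,4]^2.
μ_θ-semistable layers: μ^(1)=41; μ^(2)=17/2; μ^(3)=-11; μ^(4)=-24

((0, 0, 2, 0); (0, 0, 2, 2); (0, 4, 0, 0); (1, 0, 0, 2))


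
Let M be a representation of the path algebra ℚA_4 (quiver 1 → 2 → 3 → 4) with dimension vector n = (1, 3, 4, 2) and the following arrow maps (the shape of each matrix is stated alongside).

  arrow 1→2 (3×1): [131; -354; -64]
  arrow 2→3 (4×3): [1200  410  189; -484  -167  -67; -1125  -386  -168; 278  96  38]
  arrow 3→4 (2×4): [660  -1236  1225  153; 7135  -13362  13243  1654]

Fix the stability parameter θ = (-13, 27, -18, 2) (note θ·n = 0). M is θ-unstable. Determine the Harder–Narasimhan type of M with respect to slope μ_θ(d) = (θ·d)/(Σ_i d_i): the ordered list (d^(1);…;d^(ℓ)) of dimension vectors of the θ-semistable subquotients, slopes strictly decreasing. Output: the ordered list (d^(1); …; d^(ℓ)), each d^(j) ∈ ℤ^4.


Interval decomposition of M: I[1,4], I[2,3], I[2,4], I[3,3].
HN type (ℓ=4): μ^(1)=9/2; μ^(2)=11/3; μ^(3)=-13; μ^(4)=-18

((0, 1, 1, 0); (0, 2, 2, 2); (1, 0, 0, 0); (0, 0, 1, 0))


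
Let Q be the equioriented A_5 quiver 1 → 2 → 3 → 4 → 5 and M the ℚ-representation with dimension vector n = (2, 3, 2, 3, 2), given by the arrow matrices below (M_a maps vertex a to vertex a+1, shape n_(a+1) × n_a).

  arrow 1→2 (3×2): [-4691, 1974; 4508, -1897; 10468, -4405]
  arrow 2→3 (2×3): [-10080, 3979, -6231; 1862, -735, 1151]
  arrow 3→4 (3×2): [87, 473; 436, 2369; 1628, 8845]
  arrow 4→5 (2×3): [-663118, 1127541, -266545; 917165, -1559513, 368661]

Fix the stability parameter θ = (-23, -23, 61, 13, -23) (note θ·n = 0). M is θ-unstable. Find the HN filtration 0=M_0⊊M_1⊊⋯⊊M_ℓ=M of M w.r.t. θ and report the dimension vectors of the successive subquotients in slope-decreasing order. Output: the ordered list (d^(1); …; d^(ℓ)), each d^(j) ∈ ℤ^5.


Barcode: M ≅ I[1,2], I[1,5], I[2,4], I[4,5]. HN layers by μ_θ (4 steps, strictly decreasing):
  μ^(1)=37; μ^(2)=17; μ^(3)=-5; μ^(4)=-23

((0, 0, 1, 1, 0); (0, 0, 1, 1, 1); (0, 0, 0, 1, 1); (2, 3, 0, 0, 0))


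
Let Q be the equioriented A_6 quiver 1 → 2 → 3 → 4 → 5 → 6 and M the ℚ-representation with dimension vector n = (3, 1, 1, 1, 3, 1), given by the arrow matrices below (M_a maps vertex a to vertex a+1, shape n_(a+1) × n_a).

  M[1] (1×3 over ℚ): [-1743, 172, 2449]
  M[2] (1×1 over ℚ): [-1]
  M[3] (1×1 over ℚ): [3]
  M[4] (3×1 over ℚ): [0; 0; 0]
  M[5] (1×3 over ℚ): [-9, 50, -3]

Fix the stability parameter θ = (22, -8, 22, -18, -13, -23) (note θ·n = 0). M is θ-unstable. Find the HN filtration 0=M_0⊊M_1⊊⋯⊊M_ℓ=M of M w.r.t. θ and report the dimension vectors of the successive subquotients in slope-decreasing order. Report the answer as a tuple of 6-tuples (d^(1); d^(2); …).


Via rank(M_{q-1}∘⋯∘M_p): M ≅ I[1,1]^2, I[1,4], I[5,5]^2, I[5,6].
μ_θ-semistable layers: μ^(1)=22; μ^(2)=9/2; μ^(3)=-13; μ^(4)=-18

((2, 0, 0, 0, 0, 0); (1, 1, 1, 1, 0, 0); (0, 0, 0, 0, 2, 0); (0, 0, 0, 0, 1, 1))


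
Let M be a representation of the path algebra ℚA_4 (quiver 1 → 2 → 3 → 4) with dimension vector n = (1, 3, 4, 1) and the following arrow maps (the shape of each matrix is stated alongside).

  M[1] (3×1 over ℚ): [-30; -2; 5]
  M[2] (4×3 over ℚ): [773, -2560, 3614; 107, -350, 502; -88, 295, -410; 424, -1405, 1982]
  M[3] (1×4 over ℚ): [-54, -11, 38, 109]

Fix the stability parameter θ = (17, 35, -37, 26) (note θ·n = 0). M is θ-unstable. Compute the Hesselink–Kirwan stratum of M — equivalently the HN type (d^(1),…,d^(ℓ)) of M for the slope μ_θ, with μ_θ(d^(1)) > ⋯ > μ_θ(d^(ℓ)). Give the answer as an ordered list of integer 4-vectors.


Barcode: M ≅ I[1,2], I[2,3], I[2,4], I[3,3]^2. HN layers by μ_θ (5 steps, strictly decreasing):
  μ^(1)=35; μ^(2)=26; μ^(3)=17; μ^(4)=-1; μ^(5)=-37

((0, 1, 0, 0); (0, 0, 0, 1); (1, 0, 0, 0); (0, 2, 2, 0); (0, 0, 2, 0))


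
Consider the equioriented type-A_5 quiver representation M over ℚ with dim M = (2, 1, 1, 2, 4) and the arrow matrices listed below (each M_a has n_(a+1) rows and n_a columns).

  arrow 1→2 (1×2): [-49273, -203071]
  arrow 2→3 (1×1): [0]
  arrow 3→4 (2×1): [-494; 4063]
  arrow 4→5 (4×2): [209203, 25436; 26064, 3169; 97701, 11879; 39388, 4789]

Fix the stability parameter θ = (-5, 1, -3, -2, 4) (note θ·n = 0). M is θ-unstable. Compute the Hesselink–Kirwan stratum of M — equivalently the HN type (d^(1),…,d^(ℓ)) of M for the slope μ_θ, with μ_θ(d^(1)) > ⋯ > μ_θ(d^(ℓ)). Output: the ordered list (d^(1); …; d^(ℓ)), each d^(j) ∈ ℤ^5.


Via rank(M_{q-1}∘⋯∘M_p): M ≅ I[1,1], I[1,2], I[3,5], I[4,5], I[5,5]^2.
μ_θ-semistable layers: μ^(1)=4; μ^(2)=1; μ^(3)=-2; μ^(4)=-3; μ^(5)=-5

((0, 0, 0, 0, 4); (0, 1, 0, 0, 0); (0, 0, 0, 2, 0); (0, 0, 1, 0, 0); (2, 0, 0, 0, 0))


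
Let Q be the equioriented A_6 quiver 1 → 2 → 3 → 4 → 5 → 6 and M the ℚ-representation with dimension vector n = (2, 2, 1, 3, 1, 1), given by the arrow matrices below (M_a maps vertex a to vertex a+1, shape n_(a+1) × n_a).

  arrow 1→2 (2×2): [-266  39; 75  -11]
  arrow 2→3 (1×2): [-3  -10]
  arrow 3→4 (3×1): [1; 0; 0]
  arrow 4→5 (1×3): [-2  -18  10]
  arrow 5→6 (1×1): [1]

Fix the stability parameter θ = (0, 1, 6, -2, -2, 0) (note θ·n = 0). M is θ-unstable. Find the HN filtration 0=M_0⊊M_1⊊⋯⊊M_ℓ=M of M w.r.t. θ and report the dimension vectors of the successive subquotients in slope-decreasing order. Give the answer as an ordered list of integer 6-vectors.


Barcode: M ≅ I[1,2], I[1,6], I[4,4]^2. HN layers by μ_θ (4 steps, strictly decreasing):
  μ^(1)=1; μ^(2)=3/5; μ^(3)=0; μ^(4)=-2

((0, 1, 0, 0, 0, 0); (0, 1, 1, 1, 1, 1); (2, 0, 0, 0, 0, 0); (0, 0, 0, 2, 0, 0))


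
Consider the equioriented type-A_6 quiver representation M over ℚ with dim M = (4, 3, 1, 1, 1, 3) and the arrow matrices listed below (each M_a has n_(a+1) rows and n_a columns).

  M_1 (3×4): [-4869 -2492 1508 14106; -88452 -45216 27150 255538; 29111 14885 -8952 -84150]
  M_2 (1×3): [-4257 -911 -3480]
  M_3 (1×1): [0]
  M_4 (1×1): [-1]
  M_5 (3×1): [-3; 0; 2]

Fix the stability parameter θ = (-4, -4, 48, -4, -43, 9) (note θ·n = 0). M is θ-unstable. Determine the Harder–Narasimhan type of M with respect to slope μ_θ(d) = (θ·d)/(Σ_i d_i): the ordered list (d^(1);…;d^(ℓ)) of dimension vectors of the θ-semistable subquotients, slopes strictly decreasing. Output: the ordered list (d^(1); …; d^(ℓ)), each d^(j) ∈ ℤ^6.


Barcode: M ≅ I[1,1], I[1,2]^2, I[1,3], I[4,6], I[6,6]^2. HN layers by μ_θ (4 steps, strictly decreasing):
  μ^(1)=48; μ^(2)=9; μ^(3)=-4; μ^(4)=-47/2

((0, 0, 1, 0, 0, 0); (0, 0, 0, 0, 0, 3); (4, 3, 0, 0, 0, 0); (0, 0, 0, 1, 1, 0))


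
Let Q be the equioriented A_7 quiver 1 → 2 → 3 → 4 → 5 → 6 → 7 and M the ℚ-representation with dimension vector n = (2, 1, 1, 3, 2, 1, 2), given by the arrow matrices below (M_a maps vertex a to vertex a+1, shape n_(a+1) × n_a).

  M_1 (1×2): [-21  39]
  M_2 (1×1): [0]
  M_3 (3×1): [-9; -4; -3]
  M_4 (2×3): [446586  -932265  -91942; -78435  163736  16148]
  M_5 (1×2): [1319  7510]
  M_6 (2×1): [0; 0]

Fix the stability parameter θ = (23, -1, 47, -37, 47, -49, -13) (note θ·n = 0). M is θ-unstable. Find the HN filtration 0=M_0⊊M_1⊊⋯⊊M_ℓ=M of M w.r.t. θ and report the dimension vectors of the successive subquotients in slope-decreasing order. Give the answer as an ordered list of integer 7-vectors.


Interval decomposition of M: I[1,1], I[1,2], I[3,6], I[4,4], I[4,5], I[7,7]^2.
HN type (ℓ=6): μ^(1)=47; μ^(2)=23; μ^(3)=11; μ^(4)=2; μ^(5)=-13; μ^(6)=-37

((0, 0, 0, 0, 1, 0, 0); (1, 0, 0, 0, 0, 0, 0); (1, 1, 0, 0, 0, 0, 0); (0, 0, 1, 1, 1, 1, 0); (0, 0, 0, 0, 0, 0, 2); (0, 0, 0, 2, 0, 0, 0))


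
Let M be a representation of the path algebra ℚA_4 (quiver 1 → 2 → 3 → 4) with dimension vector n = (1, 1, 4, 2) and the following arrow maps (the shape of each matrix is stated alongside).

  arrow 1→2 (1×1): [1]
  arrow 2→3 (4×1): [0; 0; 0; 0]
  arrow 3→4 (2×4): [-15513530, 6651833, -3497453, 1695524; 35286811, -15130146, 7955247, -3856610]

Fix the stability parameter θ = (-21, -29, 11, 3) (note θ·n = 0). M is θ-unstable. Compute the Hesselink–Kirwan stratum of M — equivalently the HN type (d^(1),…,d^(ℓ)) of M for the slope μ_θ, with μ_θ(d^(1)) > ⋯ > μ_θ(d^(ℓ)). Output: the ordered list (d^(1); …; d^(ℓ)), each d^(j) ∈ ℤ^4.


Barcode: M ≅ I[1,2], I[3,3]^2, I[3,4]^2. HN layers by μ_θ (3 steps, strictly decreasing):
  μ^(1)=11; μ^(2)=7; μ^(3)=-25

((0, 0, 2, 0); (0, 0, 2, 2); (1, 1, 0, 0))


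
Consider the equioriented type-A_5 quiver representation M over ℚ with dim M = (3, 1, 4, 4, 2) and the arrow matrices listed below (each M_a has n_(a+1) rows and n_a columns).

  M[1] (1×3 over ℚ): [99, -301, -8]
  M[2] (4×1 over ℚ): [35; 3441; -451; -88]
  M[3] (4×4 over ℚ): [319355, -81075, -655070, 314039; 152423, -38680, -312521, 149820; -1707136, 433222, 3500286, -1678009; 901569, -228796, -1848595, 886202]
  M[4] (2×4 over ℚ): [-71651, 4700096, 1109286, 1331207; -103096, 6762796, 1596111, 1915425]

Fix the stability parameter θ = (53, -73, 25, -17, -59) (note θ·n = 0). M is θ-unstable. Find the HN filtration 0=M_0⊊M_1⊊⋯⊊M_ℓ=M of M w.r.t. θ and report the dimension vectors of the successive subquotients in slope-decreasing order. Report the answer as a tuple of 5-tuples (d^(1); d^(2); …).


Interval decomposition of M: I[1,1]^2, I[1,5], I[3,3], I[3,4], I[3,5], I[4,4].
HN type (ℓ=5): μ^(1)=53; μ^(2)=25; μ^(3)=4; μ^(4)=-71/5; μ^(5)=-17

((2, 0, 0, 0, 0); (0, 0, 1, 0, 0); (0, 0, 1, 1, 0); (1, 1, 1, 1, 1); (0, 0, 1, 2, 1))


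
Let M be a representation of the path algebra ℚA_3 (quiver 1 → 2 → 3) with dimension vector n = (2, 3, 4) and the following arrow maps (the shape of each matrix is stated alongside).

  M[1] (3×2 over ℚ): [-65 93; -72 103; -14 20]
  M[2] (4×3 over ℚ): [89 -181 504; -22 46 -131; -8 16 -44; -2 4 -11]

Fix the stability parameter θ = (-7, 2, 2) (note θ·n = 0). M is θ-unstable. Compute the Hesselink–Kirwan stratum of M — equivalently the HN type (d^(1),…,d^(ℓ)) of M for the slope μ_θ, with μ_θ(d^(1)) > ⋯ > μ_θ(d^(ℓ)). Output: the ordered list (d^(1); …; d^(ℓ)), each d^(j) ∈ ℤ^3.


Interval decomposition of M: I[1,3]^2, I[2,3], I[3,3].
HN type (ℓ=2): μ^(1)=2; μ^(2)=-7

((0, 3, 4); (2, 0, 0))


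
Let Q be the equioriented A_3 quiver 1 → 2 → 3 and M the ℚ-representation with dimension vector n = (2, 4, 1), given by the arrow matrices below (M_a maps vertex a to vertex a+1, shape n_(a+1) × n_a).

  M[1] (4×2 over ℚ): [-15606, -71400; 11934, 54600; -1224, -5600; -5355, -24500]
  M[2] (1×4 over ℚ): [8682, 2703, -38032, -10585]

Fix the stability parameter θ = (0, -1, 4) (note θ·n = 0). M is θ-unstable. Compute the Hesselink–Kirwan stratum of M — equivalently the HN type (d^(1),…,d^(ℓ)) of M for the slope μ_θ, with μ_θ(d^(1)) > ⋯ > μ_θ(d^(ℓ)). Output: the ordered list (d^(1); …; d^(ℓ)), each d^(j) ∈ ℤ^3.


Barcode: M ≅ I[1,1], I[1,3], I[2,2]^3. HN layers by μ_θ (4 steps, strictly decreasing):
  μ^(1)=4; μ^(2)=0; μ^(3)=-1/2; μ^(4)=-1

((0, 0, 1); (1, 0, 0); (1, 1, 0); (0, 3, 0))


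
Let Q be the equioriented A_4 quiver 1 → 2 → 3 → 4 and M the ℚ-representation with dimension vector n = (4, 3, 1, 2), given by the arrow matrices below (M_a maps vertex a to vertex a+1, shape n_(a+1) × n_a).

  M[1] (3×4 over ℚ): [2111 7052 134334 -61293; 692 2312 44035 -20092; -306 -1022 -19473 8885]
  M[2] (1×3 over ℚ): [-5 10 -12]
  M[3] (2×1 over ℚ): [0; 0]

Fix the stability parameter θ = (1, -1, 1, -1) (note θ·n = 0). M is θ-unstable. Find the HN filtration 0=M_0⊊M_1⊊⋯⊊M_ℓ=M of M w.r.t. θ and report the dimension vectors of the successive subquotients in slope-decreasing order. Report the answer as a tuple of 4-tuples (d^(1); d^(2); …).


Barcode: M ≅ I[1,1], I[1,2]^2, I[1,3], I[4,4]^2. HN layers by μ_θ (3 steps, strictly decreasing):
  μ^(1)=1; μ^(2)=0; μ^(3)=-1

((1, 0, 1, 0); (3, 3, 0, 0); (0, 0, 0, 2))


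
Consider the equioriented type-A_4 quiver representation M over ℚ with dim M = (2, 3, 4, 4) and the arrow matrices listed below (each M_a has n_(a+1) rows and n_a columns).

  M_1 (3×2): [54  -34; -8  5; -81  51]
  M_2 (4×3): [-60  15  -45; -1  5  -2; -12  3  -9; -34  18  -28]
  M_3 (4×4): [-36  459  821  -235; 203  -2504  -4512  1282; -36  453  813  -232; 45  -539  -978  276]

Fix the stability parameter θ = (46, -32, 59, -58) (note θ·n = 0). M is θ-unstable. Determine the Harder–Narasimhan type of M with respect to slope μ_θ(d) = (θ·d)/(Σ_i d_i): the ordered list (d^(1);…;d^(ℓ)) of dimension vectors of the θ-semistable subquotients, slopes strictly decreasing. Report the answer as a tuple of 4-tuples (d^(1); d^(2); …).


Interval decomposition of M: I[1,4]^2, I[2,2], I[3,4]^2.
HN type (ℓ=3): μ^(1)=15/4; μ^(2)=1/2; μ^(3)=-32

((2, 2, 2, 2); (0, 0, 2, 2); (0, 1, 0, 0))


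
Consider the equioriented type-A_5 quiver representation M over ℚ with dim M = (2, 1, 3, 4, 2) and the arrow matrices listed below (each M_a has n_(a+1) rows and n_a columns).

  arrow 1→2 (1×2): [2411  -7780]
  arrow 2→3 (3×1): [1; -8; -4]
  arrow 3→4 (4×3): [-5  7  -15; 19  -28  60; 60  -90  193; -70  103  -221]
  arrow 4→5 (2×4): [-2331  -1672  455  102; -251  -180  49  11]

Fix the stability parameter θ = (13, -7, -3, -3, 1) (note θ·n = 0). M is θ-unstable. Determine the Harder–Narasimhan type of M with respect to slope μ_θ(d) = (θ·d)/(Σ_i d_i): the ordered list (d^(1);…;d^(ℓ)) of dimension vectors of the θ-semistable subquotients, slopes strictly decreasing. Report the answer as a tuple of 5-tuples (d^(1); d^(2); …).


Interval decomposition of M: I[1,1], I[1,5], I[3,4], I[3,5], I[4,4].
HN type (ℓ=4): μ^(1)=13; μ^(2)=1; μ^(3)=0; μ^(4)=-3

((1, 0, 0, 0, 0); (0, 0, 0, 0, 2); (1, 1, 1, 1, 0); (0, 0, 2, 3, 0))


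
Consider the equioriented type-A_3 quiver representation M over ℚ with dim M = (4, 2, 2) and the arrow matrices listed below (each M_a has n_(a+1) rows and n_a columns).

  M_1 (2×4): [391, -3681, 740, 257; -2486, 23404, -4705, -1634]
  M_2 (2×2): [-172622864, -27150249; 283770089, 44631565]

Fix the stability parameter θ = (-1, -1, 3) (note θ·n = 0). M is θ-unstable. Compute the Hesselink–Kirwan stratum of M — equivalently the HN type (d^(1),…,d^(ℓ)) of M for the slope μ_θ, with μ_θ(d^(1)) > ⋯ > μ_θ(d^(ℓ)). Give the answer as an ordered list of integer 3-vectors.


Barcode: M ≅ I[1,1]^2, I[1,3]^2. HN layers by μ_θ (2 steps, strictly decreasing):
  μ^(1)=3; μ^(2)=-1

((0, 0, 2); (4, 2, 0))


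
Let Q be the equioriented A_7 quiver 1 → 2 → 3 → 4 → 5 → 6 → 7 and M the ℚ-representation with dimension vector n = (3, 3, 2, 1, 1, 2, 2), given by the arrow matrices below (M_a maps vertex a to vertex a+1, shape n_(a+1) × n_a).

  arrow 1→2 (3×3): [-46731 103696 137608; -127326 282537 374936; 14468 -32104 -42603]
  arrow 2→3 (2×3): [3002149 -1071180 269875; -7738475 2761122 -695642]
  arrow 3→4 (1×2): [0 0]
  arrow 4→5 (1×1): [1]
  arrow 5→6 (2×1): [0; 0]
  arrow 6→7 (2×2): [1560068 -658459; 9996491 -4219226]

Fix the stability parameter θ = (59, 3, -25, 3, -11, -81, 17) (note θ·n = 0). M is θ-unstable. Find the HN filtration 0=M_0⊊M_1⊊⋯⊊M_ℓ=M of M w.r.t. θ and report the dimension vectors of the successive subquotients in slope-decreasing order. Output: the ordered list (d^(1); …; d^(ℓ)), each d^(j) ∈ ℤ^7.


Interval decomposition of M: I[1,2], I[1,3]^2, I[4,5], I[6,7]^2.
HN type (ℓ=5): μ^(1)=31; μ^(2)=17; μ^(3)=37/3; μ^(4)=-4; μ^(5)=-81

((1, 1, 0, 0, 0, 0, 0); (0, 0, 0, 0, 0, 0, 2); (2, 2, 2, 0, 0, 0, 0); (0, 0, 0, 1, 1, 0, 0); (0, 0, 0, 0, 0, 2, 0))


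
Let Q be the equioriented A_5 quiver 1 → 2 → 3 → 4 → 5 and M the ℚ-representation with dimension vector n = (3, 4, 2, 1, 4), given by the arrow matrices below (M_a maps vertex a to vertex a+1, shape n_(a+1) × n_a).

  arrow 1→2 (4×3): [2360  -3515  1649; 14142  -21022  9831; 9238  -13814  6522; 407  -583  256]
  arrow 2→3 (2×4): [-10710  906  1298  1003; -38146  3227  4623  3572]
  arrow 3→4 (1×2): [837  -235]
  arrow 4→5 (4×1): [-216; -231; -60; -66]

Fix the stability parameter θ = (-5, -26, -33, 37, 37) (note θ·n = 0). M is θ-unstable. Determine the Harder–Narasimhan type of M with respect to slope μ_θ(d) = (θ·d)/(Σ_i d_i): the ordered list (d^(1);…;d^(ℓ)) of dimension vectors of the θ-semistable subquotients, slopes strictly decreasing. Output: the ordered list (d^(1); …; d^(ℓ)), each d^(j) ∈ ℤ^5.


Barcode: M ≅ I[1,2], I[1,3], I[1,5], I[2,2], I[5,5]^3. HN layers by μ_θ (4 steps, strictly decreasing):
  μ^(1)=37; μ^(2)=-31/2; μ^(3)=-64/3; μ^(4)=-26

((0, 0, 0, 1, 4); (1, 1, 0, 0, 0); (2, 2, 2, 0, 0); (0, 1, 0, 0, 0))


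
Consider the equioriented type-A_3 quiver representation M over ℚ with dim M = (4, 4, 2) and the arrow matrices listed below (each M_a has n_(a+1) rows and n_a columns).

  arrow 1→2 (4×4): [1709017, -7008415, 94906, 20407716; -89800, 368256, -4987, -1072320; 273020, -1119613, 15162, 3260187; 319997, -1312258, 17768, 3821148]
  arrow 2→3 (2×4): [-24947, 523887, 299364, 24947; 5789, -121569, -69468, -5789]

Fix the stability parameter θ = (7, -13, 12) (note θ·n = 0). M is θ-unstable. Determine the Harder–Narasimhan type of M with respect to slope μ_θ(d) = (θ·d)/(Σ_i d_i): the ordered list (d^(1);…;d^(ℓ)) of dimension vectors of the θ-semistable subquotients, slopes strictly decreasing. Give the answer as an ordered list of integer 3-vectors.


Interval decomposition of M: I[1,2]^3, I[1,3], I[3,3].
HN type (ℓ=2): μ^(1)=12; μ^(2)=-3

((0, 0, 2); (4, 4, 0))


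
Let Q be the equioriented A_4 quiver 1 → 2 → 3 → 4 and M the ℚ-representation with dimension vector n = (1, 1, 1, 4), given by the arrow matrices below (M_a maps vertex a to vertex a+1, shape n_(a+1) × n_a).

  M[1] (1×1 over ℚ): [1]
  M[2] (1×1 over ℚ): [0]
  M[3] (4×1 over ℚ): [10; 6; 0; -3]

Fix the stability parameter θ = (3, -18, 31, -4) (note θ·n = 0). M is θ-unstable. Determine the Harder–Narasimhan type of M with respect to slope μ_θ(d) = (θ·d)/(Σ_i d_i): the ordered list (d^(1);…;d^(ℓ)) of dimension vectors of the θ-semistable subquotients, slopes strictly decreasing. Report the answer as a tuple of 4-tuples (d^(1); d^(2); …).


Via rank(M_{q-1}∘⋯∘M_p): M ≅ I[1,2], I[3,4], I[4,4]^3.
μ_θ-semistable layers: μ^(1)=27/2; μ^(2)=-4; μ^(3)=-15/2

((0, 0, 1, 1); (0, 0, 0, 3); (1, 1, 0, 0))


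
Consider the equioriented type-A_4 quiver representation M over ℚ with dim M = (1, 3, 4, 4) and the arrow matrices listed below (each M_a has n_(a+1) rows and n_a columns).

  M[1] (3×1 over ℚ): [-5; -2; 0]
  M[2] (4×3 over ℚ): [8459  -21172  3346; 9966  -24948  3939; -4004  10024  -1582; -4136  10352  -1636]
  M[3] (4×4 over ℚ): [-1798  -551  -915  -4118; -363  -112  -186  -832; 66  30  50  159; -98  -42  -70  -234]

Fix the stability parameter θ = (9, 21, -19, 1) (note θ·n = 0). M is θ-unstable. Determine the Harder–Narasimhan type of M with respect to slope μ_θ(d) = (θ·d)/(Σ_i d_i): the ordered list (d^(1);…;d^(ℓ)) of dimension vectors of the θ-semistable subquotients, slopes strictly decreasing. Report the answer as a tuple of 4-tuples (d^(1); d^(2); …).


Via rank(M_{q-1}∘⋯∘M_p): M ≅ I[1,4], I[2,2], I[2,4], I[3,3], I[3,4], I[4,4].
μ_θ-semistable layers: μ^(1)=21; μ^(2)=3; μ^(3)=1; μ^(4)=-19

((0, 1, 0, 0); (1, 1, 1, 1); (0, 1, 1, 3); (0, 0, 2, 0))


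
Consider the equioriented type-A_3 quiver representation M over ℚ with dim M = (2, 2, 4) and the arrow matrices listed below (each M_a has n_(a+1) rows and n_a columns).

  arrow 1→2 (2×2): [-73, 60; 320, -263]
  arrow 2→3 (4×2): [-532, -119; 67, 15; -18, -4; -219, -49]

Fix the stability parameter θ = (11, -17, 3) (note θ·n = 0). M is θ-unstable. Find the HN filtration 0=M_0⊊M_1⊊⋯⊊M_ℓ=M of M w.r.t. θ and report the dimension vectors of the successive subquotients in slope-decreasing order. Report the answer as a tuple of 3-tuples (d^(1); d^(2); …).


Barcode: M ≅ I[1,3]^2, I[3,3]^2. HN layers by μ_θ (2 steps, strictly decreasing):
  μ^(1)=3; μ^(2)=-3

((0, 0, 4); (2, 2, 0))


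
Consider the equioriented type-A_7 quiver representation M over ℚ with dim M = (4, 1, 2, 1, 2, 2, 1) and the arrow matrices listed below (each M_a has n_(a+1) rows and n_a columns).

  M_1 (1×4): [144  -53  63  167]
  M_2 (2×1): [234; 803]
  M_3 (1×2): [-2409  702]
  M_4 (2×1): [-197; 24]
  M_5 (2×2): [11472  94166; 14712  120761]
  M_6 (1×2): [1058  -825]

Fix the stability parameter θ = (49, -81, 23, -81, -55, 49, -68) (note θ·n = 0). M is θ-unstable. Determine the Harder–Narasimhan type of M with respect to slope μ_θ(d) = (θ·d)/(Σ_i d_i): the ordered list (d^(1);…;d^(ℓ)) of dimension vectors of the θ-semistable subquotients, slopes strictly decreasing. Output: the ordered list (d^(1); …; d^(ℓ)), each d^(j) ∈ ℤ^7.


Via rank(M_{q-1}∘⋯∘M_p): M ≅ I[1,1]^3, I[1,3], I[3,5], I[5,7], I[6,6].
μ_θ-semistable layers: μ^(1)=49; μ^(2)=23; μ^(3)=-19/2; μ^(4)=-16; μ^(5)=-113/3; μ^(6)=-55

((3, 0, 0, 0, 0, 1, 0); (0, 0, 1, 0, 0, 0, 0); (0, 0, 0, 0, 0, 1, 1); (1, 1, 0, 0, 0, 0, 0); (0, 0, 1, 1, 1, 0, 0); (0, 0, 0, 0, 1, 0, 0))


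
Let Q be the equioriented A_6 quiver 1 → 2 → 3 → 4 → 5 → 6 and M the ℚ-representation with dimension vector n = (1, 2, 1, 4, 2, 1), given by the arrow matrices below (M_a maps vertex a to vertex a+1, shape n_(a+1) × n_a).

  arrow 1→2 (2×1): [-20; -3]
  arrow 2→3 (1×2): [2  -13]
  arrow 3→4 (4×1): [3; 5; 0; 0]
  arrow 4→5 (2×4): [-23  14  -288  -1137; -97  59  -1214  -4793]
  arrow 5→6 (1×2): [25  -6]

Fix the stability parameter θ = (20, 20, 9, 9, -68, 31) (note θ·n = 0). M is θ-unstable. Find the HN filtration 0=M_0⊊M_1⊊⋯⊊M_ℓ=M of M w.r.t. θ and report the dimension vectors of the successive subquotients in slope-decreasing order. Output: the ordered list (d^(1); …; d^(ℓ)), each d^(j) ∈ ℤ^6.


Via rank(M_{q-1}∘⋯∘M_p): M ≅ I[1,6], I[2,2], I[4,4]^2, I[4,5].
μ_θ-semistable layers: μ^(1)=31; μ^(2)=20; μ^(3)=9; μ^(4)=-2; μ^(5)=-59/2

((0, 0, 0, 0, 0, 1); (0, 1, 0, 0, 0, 0); (0, 0, 0, 2, 0, 0); (1, 1, 1, 1, 1, 0); (0, 0, 0, 1, 1, 0))
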